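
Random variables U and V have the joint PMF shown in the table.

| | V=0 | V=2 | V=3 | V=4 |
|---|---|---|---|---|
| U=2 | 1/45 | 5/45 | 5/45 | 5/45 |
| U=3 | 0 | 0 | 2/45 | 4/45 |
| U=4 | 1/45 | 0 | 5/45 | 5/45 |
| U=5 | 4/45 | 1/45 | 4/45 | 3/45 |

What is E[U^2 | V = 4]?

P(V = 4) = 17/45.
Σ U^2·P over the event = 4·(5/45) + 9·(4/45) + 16·(5/45) + 25·(3/45) = 211/45.
E[U^2 | V = 4] = (211/45) / (17/45) = 211/17.

211/17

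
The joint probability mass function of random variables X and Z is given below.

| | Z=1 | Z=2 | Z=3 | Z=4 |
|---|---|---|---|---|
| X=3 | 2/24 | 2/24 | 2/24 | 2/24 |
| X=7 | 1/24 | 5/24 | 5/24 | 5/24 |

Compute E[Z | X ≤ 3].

P(X ≤ 3) = 1/3.
Summing Z·P(X=x,Z=y) over the conditioning event gives 5/6.
E[Z | X ≤ 3] = (5/6) / (1/3) = 5/2.

5/2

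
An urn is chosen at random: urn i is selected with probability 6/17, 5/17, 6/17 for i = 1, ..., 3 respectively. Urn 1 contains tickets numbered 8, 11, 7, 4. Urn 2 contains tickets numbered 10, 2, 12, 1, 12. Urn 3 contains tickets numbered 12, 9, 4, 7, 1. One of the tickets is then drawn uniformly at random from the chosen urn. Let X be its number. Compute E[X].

E[X | urn 1] = (8+11+7+4)/4 = 15/2.
E[X | urn 2] = (10+2+12+1+12)/5 = 37/5.
E[X | urn 3] = (12+9+4+7+1)/5 = 33/5.
E[X] = (6/17)·(15/2) + (5/17)·(37/5) + (6/17)·(33/5) = 608/85.

608/85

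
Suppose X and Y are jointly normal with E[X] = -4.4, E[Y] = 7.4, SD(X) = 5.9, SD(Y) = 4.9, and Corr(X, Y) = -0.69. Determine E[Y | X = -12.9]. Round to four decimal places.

E[Y | X=x] = μ_Y + ρ(σ_Y/σ_X)(x − μ_X) for jointly normal variables.
E[Y | X=-12.9] = 7.4 + (-0.69)·(4.9/5.9)·(-12.9 − (-4.4)) = 7.4 + (-0.57305)·(-8.5) = 12.2709.

12.2709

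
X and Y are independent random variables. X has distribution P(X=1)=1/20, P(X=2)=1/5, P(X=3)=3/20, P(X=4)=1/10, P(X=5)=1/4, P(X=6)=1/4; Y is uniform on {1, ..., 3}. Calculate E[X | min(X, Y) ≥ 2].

P(min(X, Y) ≥ 2) = 19/30.
Summing X·P(x,y) over outcomes with min(X, Y) ≥ 2 gives 8/3.
E[X | min(X, Y) ≥ 2] = (8/3) / (19/30) = 80/19.

80/19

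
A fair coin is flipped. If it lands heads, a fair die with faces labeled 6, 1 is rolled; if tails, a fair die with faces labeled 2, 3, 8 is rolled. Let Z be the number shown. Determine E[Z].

47/12

E[Z | heads] = (6+1)/2 = 7/2.
E[Z | tails] = (2+3+8)/3 = 13/3.
By the law of total expectation,
E[Z] = (1/2)·(7/2) + (1/2)·(13/3) = 47/12.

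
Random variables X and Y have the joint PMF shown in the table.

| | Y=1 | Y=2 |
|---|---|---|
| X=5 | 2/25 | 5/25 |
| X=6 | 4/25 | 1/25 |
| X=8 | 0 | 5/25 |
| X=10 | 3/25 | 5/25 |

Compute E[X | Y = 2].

P(Y = 2) = 16/25.
Σ X·P over the event = 5·(5/25) + 6·(1/25) + 8·(5/25) + 10·(5/25) = 121/25.
E[X | Y = 2] = (121/25) / (16/25) = 121/16.

121/16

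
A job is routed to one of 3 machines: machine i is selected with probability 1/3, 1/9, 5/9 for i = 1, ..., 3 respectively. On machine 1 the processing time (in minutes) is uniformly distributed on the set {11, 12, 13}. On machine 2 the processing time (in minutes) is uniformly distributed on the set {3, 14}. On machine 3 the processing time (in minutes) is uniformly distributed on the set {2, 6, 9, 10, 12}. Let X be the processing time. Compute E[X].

167/18

E[X | machine 1] = (11+12+13)/3 = 12.
E[X | machine 2] = (3+14)/2 = 17/2.
E[X | machine 3] = (2+6+9+10+12)/5 = 39/5.
By the law of total expectation,
E[X] = (1/3)·(12) + (1/9)·(17/2) + (5/9)·(39/5) = 167/18.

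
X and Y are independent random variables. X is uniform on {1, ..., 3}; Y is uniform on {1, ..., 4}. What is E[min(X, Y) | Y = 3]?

Outcomes with Y = 3: (1,3), (2,3), (3,3), each with probability 1/12.
E[min(X, Y) | Y = 3] = (1 + 2 + 3) / 3 = 2.

2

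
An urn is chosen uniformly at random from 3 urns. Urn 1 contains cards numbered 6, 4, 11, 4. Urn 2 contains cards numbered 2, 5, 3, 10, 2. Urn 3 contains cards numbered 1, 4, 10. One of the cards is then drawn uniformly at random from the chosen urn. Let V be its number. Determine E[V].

E[V | urn 1] = (6+4+11+4)/4 = 25/4.
E[V | urn 2] = (2+5+3+10+2)/5 = 22/5.
E[V | urn 3] = (1+4+10)/3 = 5.
E[V] = (1/3)·(25/4) + (1/3)·(22/5) + (1/3)·(5) = 313/60.

313/60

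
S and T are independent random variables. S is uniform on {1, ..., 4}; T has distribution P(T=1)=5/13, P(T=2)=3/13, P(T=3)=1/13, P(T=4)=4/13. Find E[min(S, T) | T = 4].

P(T = 4) = 4/13.
Summing min(S,T)·P(x,y) over outcomes with T = 4 gives 10/13.
E[min(S, T) | T = 4] = (10/13) / (4/13) = 5/2.

5/2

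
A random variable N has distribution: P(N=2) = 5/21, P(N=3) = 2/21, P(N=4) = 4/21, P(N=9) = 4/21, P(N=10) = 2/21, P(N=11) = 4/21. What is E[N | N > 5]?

10

P(N > 5) = 10/21.
Σ over the event: 9·4/21 + 10·2/21 + 11·4/21 = 100/21.
E[N | N > 5] = (100/21) / (10/21) = 10.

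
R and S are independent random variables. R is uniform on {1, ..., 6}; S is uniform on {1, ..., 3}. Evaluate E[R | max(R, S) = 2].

5/3

P(max(R, S) = 2) = 1/6.
Summing R·P(x,y) over outcomes with max(R, S) = 2 gives 5/18.
E[R | max(R, S) = 2] = (5/18) / (1/6) = 5/3.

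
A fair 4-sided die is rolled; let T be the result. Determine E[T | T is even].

Given T is even, T is equally likely to be any of {2, 4}.
E[T | T is even] = (2 + 4) / 2 = 3.

3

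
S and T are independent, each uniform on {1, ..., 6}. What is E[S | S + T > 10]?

Outcomes with S + T > 10: (5,6), (6,5), (6,6), each with probability 1/36.
E[S | S + T > 10] = (5 + 6 + 6) / 3 = 17/3.

17/3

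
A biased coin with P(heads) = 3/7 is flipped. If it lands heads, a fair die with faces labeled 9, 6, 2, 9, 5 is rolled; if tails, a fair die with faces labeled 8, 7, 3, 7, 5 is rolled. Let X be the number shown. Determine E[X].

E[X | heads] = (9+6+2+9+5)/5 = 31/5.
E[X | tails] = (8+7+3+7+5)/5 = 6.
E[X] = (3/7)·(31/5) + (4/7)·(6) = 213/35.

213/35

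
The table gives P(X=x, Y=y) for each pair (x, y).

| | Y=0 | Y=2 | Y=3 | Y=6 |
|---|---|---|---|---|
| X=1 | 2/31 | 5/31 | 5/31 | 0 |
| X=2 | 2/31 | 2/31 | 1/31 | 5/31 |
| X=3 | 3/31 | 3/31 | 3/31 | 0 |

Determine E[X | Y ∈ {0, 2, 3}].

P(Y ∈ {0, 2, 3}) = 26/31.
Summing X·P(X=x,Y=y) over the conditioning event gives 49/31.
E[X | Y ∈ {0, 2, 3}] = (49/31) / (26/31) = 49/26.

49/26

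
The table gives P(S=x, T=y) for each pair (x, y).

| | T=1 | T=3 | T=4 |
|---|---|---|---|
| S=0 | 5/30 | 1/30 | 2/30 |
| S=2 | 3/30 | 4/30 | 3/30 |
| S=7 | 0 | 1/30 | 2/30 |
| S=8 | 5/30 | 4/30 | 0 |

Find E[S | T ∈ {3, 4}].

P(T ∈ {3, 4}) = 17/30.
Summing S·P(S=x,T=y) over the conditioning event gives 67/30.
E[S | T ∈ {3, 4}] = (67/30) / (17/30) = 67/17.

67/17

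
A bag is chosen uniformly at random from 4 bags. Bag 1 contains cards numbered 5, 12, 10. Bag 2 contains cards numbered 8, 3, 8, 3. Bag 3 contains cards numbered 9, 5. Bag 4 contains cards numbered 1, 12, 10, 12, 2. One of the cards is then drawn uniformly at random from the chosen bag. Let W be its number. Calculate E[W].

289/40

E[W | bag 1] = (5+12+10)/3 = 9.
E[W | bag 2] = (8+3+8+3)/4 = 11/2.
E[W | bag 3] = (9+5)/2 = 7.
E[W | bag 4] = (1+12+10+12+2)/5 = 37/5.
By the law of total expectation,
E[W] = (1/4)·(9) + (1/4)·(11/2) + (1/4)·(7) + (1/4)·(37/5) = 289/40.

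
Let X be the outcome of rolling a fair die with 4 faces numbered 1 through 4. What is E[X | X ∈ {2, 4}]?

3

P(X ∈ {2, 4}) = 1/2.
Σ over the event: 2·1/4 + 4·1/4 = 3/2.
E[X | X ∈ {2, 4}] = (3/2) / (1/2) = 3.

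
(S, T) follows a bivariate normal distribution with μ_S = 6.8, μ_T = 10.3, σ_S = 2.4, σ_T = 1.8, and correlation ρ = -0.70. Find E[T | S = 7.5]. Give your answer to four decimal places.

9.9325

The regression of T on S has slope ρ·σ_T/σ_S and passes through (μ_S, μ_T).
E[T | S=7.5] = 10.3 + (-0.70)·(1.8/2.4)·(7.5 − (6.8)) = 10.3 + (-0.525)·(0.7) = 9.9325.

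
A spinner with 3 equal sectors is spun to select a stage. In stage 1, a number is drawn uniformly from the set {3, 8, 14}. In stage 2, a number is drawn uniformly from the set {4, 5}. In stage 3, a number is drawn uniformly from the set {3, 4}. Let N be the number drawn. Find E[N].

E[N | stage 1] = (3+8+14)/3 = 25/3.
E[N | stage 2] = (4+5)/2 = 9/2.
E[N | stage 3] = (3+4)/2 = 7/2.
E[N] = (1/3)·(25/3) + (1/3)·(9/2) + (1/3)·(7/2) = 49/9.

49/9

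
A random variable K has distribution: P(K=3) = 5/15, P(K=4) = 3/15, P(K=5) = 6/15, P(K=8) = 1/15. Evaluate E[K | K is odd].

P(K is odd) = 11/15.
Σ over the event: 3·1/3 + 5·2/5 = 3.
E[K | K is odd] = (3) / (11/15) = 45/11.

45/11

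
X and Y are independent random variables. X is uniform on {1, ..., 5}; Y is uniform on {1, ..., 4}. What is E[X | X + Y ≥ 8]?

P(X + Y ≥ 8) = 3/20.
Summing X·P(x,y) over outcomes with X + Y ≥ 8 gives 7/10.
E[X | X + Y ≥ 8] = (7/10) / (3/20) = 14/3.

14/3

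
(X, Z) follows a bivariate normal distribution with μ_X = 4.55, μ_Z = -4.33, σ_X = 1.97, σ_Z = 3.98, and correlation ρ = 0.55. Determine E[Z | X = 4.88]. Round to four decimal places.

The regression of Z on X has slope ρ·σ_Z/σ_X and passes through (μ_X, μ_Z).
E[Z | X=4.88] = -4.33 + (0.55)·(3.98/1.97)·(4.88 − (4.55)) = -4.33 + (1.1112)·(0.33) = -3.9633.

-3.9633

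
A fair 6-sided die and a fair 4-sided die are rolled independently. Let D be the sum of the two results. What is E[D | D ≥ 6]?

52/7

P(D ≥ 6) = 7/12.
Σ over the event: 6·1/6 + 7·1/6 + 8·1/8 + 9·1/12 + 10·1/24 = 13/3.
E[D | D ≥ 6] = (13/3) / (7/12) = 52/7.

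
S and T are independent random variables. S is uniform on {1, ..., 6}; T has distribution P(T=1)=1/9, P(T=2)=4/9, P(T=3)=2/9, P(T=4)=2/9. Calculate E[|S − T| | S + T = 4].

P(S + T = 4) = 7/54.
Summing |S−T|·P(x,y) over outcomes with S + T = 4 gives 1/9.
E[|S − T| | S + T = 4] = (1/9) / (7/54) = 6/7.

6/7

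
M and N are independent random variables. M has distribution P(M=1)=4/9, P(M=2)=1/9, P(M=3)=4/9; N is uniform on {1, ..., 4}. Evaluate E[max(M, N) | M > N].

26/9

P(M > N) = 1/4.
Summing max(M,N)·P(x,y) over outcomes with M > N gives 13/18.
E[max(M, N) | M > N] = (13/18) / (1/4) = 26/9.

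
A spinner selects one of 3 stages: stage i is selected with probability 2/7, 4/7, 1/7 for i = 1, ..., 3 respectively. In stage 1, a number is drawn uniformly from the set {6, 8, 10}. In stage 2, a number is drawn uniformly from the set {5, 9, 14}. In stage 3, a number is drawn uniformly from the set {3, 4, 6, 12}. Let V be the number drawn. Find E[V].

E[V | stage 1] = (6+8+10)/3 = 8.
E[V | stage 2] = (5+9+14)/3 = 28/3.
E[V | stage 3] = (3+4+6+12)/4 = 25/4.
E[V] = (2/7)·(8) + (4/7)·(28/3) + (1/7)·(25/4) = 715/84.

715/84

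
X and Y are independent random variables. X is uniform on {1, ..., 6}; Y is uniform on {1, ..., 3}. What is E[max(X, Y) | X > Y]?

53/12

P(X > Y) = 2/3.
Summing max(X,Y)·P(x,y) over outcomes with X > Y gives 53/18.
E[max(X, Y) | X > Y] = (53/18) / (2/3) = 53/12.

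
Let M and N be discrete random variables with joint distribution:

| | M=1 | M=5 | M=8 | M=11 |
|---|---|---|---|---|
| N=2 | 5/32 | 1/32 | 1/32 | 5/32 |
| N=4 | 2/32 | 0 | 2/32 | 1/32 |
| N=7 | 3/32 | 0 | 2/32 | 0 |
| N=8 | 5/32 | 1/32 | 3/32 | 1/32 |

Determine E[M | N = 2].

P(N = 2) = 3/8.
Σ M·P over the event = 1·(5/32) + 5·(1/32) + 8·(1/32) + 11·(5/32) = 73/32.
E[M | N = 2] = (73/32) / (3/8) = 73/12.

73/12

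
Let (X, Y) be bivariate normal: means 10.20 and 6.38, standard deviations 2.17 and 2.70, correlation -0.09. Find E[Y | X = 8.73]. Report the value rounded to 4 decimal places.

For a bivariate normal, E[Y | X=x] = μ_Y + ρ·(σ_Y/σ_X)·(x − μ_X).
E[Y | X=8.73] = 6.38 + (-0.09)·(2.70/2.17)·(8.73 − (10.20)) = 6.38 + (-0.11198)·(-1.47) = 6.5446.

6.5446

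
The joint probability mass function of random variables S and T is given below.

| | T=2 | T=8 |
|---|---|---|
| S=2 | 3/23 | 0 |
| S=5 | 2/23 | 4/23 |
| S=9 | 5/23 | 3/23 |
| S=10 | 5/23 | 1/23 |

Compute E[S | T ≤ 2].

37/5

P(T ≤ 2) = 15/23.
Σ S·P over the event = 2·(3/23) + 5·(2/23) + 9·(5/23) + 10·(5/23) = 111/23.
E[S | T ≤ 2] = (111/23) / (15/23) = 37/5.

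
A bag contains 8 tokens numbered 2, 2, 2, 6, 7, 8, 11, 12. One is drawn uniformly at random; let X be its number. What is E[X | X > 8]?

23/2

P(X > 8) = 1/4.
Σ over the event: 11·1/8 + 12·1/8 = 23/8.
E[X | X > 8] = (23/8) / (1/4) = 23/2.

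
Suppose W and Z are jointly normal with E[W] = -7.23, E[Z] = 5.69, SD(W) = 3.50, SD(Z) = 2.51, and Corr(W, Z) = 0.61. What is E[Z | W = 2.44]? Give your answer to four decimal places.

9.9202

The regression of Z on W has slope ρ·σ_Z/σ_W and passes through (μ_W, μ_Z).
E[Z | W=2.44] = 5.69 + (0.61)·(2.51/3.50)·(2.44 − (-7.23)) = 5.69 + (0.43746)·(9.67) = 9.9202.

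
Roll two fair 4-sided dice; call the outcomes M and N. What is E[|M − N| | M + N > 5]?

Outcomes with M + N > 5: (2,4), (3,3), (3,4), (4,2), (4,3), (4,4), each with probability 1/16.
E[|M − N| | M + N > 5] = (2 + 0 + 1 + 2 + 1 + 0) / 6 = 1.

1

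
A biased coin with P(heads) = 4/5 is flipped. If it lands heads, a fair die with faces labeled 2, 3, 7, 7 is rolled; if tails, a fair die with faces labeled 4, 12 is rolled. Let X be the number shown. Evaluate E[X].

27/5

E[X | heads] = (2+3+7+7)/4 = 19/4.
E[X | tails] = (4+12)/2 = 8.
E[X] = (4/5)·(19/4) + (1/5)·(8) = 27/5.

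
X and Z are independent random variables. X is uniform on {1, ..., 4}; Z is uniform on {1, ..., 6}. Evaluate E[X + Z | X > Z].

Outcomes with X > Z: (2,1), (3,1), (3,2), (4,1), (4,2), (4,3), each with probability 1/24.
E[X + Z | X > Z] = (3 + 4 + 5 + 5 + 6 + 7) / 6 = 5.

5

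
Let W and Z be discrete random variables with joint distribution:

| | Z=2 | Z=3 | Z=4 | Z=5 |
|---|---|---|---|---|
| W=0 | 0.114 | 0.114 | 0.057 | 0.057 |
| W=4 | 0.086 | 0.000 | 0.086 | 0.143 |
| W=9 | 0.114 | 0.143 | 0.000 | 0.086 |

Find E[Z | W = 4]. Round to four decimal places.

3.9079

P(W = 4) = 0.315.
Σ Z·P over the event = 2·(0.086) + 4·(0.086) + 5·(0.143) = 1.231.
E[Z | W = 4] = (1.231) / (0.315) = 3.9079.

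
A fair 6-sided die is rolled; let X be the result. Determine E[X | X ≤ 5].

Given X ≤ 5, X is equally likely to be any of {1, 2, 3, 4, 5}.
E[X | X ≤ 5] = (1 + 2 + 3 + 4 + 5) / 5 = 3.

3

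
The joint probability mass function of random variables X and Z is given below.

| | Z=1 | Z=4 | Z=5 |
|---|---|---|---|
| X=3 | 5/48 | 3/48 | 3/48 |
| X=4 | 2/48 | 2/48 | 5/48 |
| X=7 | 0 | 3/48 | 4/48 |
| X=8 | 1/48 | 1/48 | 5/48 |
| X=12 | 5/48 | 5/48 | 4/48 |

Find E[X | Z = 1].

P(Z = 1) = 13/48.
Σ X·P over the event = 3·(5/48) + 4·(2/48) + 8·(1/48) + 12·(5/48) = 91/48.
E[X | Z = 1] = (91/48) / (13/48) = 7.

7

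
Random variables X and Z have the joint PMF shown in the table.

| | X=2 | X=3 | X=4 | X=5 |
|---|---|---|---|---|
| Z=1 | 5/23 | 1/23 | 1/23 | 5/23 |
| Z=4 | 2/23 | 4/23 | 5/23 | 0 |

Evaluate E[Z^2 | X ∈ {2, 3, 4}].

61/6

P(X ∈ {2, 3, 4}) = 18/23.
Σ Z^2·P over the event = 1·(5/23) + 16·(2/23) + 1·(1/23) + 16·(4/23) + 1·(1/23) + 16·(5/23) = 183/23.
E[Z^2 | X ∈ {2, 3, 4}] = (183/23) / (18/23) = 61/6.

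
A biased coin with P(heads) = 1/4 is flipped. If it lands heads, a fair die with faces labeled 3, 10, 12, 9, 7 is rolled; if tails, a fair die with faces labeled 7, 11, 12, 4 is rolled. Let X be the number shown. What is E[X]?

337/40

E[X | heads] = (3+10+12+9+7)/5 = 41/5.
E[X | tails] = (7+11+12+4)/4 = 17/2.
E[X] = (1/4)·(41/5) + (3/4)·(17/2) = 337/40.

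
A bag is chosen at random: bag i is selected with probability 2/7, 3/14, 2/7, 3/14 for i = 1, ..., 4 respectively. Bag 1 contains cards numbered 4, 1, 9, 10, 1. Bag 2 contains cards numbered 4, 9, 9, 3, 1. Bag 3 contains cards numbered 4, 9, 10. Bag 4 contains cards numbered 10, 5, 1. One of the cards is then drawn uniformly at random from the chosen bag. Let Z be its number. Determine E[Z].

617/105

E[Z | bag 1] = (4+1+9+10+1)/5 = 5.
E[Z | bag 2] = (4+9+9+3+1)/5 = 26/5.
E[Z | bag 3] = (4+9+10)/3 = 23/3.
E[Z | bag 4] = (10+5+1)/3 = 16/3.
E[Z] = (2/7)·(5) + (3/14)·(26/5) + (2/7)·(23/3) + (3/14)·(16/3) = 617/105.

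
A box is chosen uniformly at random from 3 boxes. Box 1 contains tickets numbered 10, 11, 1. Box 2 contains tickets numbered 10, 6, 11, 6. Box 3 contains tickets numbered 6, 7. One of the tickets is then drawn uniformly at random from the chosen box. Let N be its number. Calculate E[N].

265/36

E[N | box 1] = (10+11+1)/3 = 22/3.
E[N | box 2] = (10+6+11+6)/4 = 33/4.
E[N | box 3] = (6+7)/2 = 13/2.
E[N] = (1/3)·(22/3) + (1/3)·(33/4) + (1/3)·(13/2) = 265/36.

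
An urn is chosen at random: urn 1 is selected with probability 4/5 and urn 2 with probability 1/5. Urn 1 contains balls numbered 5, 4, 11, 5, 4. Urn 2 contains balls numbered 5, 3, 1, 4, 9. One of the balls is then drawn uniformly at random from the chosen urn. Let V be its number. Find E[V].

E[V | urn 1] = (5+4+11+5+4)/5 = 29/5.
E[V | urn 2] = (5+3+1+4+9)/5 = 22/5.
By the law of total expectation,
E[V] = (4/5)·(29/5) + (1/5)·(22/5) = 138/25.

138/25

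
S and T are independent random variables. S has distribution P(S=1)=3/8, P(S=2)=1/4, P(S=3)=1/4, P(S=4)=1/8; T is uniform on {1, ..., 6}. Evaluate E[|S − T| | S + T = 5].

P(S + T = 5) = 1/6.
Summing |S−T|·P(x,y) over outcomes with S + T = 5 gives 1/3.
E[|S − T| | S + T = 5] = (1/3) / (1/6) = 2.

2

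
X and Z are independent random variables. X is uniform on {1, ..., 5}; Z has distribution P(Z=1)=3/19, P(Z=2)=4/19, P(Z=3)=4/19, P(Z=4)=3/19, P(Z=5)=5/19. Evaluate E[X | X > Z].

P(X > Z) = 7/19.
Summing X·P(x,y) over outcomes with X > Z gives 141/95.
E[X | X > Z] = (141/95) / (7/19) = 141/35.

141/35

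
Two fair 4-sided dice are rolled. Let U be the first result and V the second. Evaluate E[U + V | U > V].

5

Outcomes with U > V: (2,1), (3,1), (3,2), (4,1), (4,2), (4,3), each with probability 1/16.
E[U + V | U > V] = (3 + 4 + 5 + 5 + 6 + 7) / 6 = 5.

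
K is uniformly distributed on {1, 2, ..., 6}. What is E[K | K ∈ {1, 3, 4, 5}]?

P(K ∈ {1, 3, 4, 5}) = 2/3.
Σ over the event: 1·1/6 + 3·1/6 + 4·1/6 + 5·1/6 = 13/6.
E[K | K ∈ {1, 3, 4, 5}] = (13/6) / (2/3) = 13/4.

13/4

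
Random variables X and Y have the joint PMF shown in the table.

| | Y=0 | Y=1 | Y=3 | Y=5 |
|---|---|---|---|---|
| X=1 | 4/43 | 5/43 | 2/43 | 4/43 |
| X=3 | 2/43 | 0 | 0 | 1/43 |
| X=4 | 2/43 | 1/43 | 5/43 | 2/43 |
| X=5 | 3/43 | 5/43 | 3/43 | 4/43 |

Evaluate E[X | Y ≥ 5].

35/11

P(Y ≥ 5) = 11/43.
Σ X·P over the event = 1·(4/43) + 3·(1/43) + 4·(2/43) + 5·(4/43) = 35/43.
E[X | Y ≥ 5] = (35/43) / (11/43) = 35/11.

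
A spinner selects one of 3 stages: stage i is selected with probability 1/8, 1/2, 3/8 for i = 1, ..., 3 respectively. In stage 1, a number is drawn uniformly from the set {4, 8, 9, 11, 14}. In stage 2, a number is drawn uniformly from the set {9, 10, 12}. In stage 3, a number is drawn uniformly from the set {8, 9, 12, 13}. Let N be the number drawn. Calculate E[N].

2461/240

E[N | stage 1] = (4+8+9+11+14)/5 = 46/5.
E[N | stage 2] = (9+10+12)/3 = 31/3.
E[N | stage 3] = (8+9+12+13)/4 = 21/2.
E[N] = (1/8)·(46/5) + (1/2)·(31/3) + (3/8)·(21/2) = 2461/240.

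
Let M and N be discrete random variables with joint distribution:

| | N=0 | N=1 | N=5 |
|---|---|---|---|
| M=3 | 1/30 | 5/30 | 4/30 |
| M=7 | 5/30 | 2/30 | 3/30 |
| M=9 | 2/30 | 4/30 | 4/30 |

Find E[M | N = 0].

P(N = 0) = 4/15.
Σ M·P over the event = 3·(1/30) + 7·(5/30) + 9·(2/30) = 28/15.
E[M | N = 0] = (28/15) / (4/15) = 7.

7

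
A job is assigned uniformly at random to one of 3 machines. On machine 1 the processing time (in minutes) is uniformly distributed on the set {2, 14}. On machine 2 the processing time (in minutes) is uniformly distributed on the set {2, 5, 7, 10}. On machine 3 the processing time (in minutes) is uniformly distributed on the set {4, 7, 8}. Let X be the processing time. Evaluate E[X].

E[X | machine 1] = (2+14)/2 = 8.
E[X | machine 2] = (2+5+7+10)/4 = 6.
E[X | machine 3] = (4+7+8)/3 = 19/3.
E[X] = (1/3)·(8) + (1/3)·(6) + (1/3)·(19/3) = 61/9.

61/9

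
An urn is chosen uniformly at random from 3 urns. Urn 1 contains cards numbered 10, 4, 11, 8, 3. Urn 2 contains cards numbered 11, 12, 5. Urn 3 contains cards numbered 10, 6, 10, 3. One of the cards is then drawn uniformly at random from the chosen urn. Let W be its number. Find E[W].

E[W | urn 1] = (10+4+11+8+3)/5 = 36/5.
E[W | urn 2] = (11+12+5)/3 = 28/3.
E[W | urn 3] = (10+6+10+3)/4 = 29/4.
E[W] = (1/3)·(36/5) + (1/3)·(28/3) + (1/3)·(29/4) = 1427/180.

1427/180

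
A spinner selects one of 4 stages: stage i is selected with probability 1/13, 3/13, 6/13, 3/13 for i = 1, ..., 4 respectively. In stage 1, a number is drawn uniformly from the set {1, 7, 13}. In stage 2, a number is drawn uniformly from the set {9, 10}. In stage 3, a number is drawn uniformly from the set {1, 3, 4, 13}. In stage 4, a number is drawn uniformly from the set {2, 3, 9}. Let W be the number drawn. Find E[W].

81/13

E[W | stage 1] = (1+7+13)/3 = 7.
E[W | stage 2] = (9+10)/2 = 19/2.
E[W | stage 3] = (1+3+4+13)/4 = 21/4.
E[W | stage 4] = (2+3+9)/3 = 14/3.
By the law of total expectation,
E[W] = (1/13)·(7) + (3/13)·(19/2) + (6/13)·(21/4) + (3/13)·(14/3) = 81/13.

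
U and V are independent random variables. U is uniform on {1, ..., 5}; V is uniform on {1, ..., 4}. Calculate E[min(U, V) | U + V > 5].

27/10

Outcomes with U + V > 5: (2,4), (3,3), (3,4), (4,2), (4,3), (4,4), (5,1), (5,2), (5,3), (5,4), each with probability 1/20.
E[min(U, V) | U + V > 5] = (2 + 3 + 3 + 2 + 3 + 4 + 1 + 2 + 3 + 4) / 10 = 27/10.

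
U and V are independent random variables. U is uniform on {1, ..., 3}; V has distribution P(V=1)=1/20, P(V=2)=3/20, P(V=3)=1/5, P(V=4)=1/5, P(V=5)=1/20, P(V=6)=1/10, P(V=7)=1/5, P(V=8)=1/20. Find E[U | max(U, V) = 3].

9/4

P(max(U, V) = 3) = 4/15.
Summing U·P(x,y) over outcomes with max(U, V) = 3 gives 3/5.
E[U | max(U, V) = 3] = (3/5) / (4/15) = 9/4.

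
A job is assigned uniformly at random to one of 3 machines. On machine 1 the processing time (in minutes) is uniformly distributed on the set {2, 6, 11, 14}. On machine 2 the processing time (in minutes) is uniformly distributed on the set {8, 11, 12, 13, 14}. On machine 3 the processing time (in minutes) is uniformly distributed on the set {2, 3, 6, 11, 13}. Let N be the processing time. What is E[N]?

179/20

E[N | machine 1] = (2+6+11+14)/4 = 33/4.
E[N | machine 2] = (8+11+12+13+14)/5 = 58/5.
E[N | machine 3] = (2+3+6+11+13)/5 = 7.
By the law of total expectation,
E[N] = (1/3)·(33/4) + (1/3)·(58/5) + (1/3)·(7) = 179/20.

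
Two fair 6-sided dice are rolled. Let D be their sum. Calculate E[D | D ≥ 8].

P(D ≥ 8) = 5/12.
Σ over the event: 8·5/36 + 9·1/9 + 10·1/12 + 11·1/18 + 12·1/36 = 35/9.
E[D | D ≥ 8] = (35/9) / (5/12) = 28/3.

28/3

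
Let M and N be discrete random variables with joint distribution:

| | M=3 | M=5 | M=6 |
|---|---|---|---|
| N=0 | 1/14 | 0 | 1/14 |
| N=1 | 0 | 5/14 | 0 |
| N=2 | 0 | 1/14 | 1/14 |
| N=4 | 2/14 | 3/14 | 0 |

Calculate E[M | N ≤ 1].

P(N ≤ 1) = 1/2.
Σ M·P over the event = 3·(1/14) + 5·(5/14) + 6·(1/14) = 17/7.
E[M | N ≤ 1] = (17/7) / (1/2) = 34/7.

34/7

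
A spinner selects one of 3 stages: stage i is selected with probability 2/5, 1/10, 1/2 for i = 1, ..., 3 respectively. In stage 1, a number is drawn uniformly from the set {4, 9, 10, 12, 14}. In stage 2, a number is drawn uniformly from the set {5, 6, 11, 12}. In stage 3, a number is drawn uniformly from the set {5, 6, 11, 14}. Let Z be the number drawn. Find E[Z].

E[Z | stage 1] = (4+9+10+12+14)/5 = 49/5.
E[Z | stage 2] = (5+6+11+12)/4 = 17/2.
E[Z | stage 3] = (5+6+11+14)/4 = 9.
E[Z] = (2/5)·(49/5) + (1/10)·(17/2) + (1/2)·(9) = 927/100.

927/100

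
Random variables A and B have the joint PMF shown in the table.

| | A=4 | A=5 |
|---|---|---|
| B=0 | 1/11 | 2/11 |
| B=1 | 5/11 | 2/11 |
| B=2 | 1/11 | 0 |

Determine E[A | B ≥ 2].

P(B ≥ 2) = 1/11.
Σ A·P over the event = 4·(1/11) = 4/11.
E[A | B ≥ 2] = (4/11) / (1/11) = 4.

4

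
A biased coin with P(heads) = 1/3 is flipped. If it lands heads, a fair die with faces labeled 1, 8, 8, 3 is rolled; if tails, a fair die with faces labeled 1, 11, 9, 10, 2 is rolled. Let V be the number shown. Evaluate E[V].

E[V | heads] = (1+8+8+3)/4 = 5.
E[V | tails] = (1+11+9+10+2)/5 = 33/5.
By the law of total expectation,
E[V] = (1/3)·(5) + (2/3)·(33/5) = 91/15.

91/15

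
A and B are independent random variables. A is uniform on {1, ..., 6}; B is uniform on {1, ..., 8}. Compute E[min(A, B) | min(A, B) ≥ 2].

24/7

P(min(A, B) ≥ 2) = 35/48.
Summing min(A,B)·P(x,y) over outcomes with min(A, B) ≥ 2 gives 5/2.
E[min(A, B) | min(A, B) ≥ 2] = (5/2) / (35/48) = 24/7.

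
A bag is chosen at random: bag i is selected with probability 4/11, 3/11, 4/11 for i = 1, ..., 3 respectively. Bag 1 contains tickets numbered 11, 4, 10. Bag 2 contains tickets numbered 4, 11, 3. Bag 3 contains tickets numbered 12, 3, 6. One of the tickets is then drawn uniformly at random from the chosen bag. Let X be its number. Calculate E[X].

238/33

E[X | bag 1] = (11+4+10)/3 = 25/3.
E[X | bag 2] = (4+11+3)/3 = 6.
E[X | bag 3] = (12+3+6)/3 = 7.
By the law of total expectation,
E[X] = (4/11)·(25/3) + (3/11)·(6) + (4/11)·(7) = 238/33.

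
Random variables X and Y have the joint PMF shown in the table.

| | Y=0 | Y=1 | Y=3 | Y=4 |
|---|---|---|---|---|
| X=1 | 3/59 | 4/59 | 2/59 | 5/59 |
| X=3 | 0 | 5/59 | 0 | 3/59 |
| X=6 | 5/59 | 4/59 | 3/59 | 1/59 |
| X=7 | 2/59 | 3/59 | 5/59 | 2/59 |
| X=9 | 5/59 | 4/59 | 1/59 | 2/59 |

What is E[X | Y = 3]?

64/11

P(Y = 3) = 11/59.
Σ X·P over the event = 1·(2/59) + 6·(3/59) + 7·(5/59) + 9·(1/59) = 64/59.
E[X | Y = 3] = (64/59) / (11/59) = 64/11.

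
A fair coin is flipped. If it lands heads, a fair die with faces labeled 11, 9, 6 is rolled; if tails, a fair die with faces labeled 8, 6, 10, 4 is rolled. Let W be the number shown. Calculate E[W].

47/6

E[W | heads] = (11+9+6)/3 = 26/3.
E[W | tails] = (8+6+10+4)/4 = 7.
By the law of total expectation,
E[W] = (1/2)·(26/3) + (1/2)·(7) = 47/6.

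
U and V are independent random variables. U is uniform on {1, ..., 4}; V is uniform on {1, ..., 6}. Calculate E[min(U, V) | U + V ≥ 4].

47/21

P(U + V ≥ 4) = 7/8.
Summing min(U,V)·P(x,y) over outcomes with U + V ≥ 4 gives 47/24.
E[min(U, V) | U + V ≥ 4] = (47/24) / (7/8) = 47/21.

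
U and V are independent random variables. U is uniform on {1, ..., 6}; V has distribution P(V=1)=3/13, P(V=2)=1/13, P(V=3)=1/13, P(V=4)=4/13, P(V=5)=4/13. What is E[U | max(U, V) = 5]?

105/29

P(max(U, V) = 5) = 29/78.
Summing U·P(x,y) over outcomes with max(U, V) = 5 gives 35/26.
E[U | max(U, V) = 5] = (35/26) / (29/78) = 105/29.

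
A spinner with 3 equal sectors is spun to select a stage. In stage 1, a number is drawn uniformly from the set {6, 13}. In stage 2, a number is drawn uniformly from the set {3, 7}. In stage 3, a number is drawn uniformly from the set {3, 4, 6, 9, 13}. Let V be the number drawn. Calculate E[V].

43/6

E[V | stage 1] = (6+13)/2 = 19/2.
E[V | stage 2] = (3+7)/2 = 5.
E[V | stage 3] = (3+4+6+9+13)/5 = 7.
By the law of total expectation,
E[V] = (1/3)·(19/2) + (1/3)·(5) + (1/3)·(7) = 43/6.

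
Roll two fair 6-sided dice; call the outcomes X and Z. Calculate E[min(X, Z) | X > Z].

7/3

P(X > Z) = 5/12.
Summing min(X,Z)·P(x,y) over outcomes with X > Z gives 35/36.
E[min(X, Z) | X > Z] = (35/36) / (5/12) = 7/3.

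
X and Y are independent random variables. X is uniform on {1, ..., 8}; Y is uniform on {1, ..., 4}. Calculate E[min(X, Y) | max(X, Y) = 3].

9/5

Outcomes with max(X, Y) = 3: (1,3), (2,3), (3,1), (3,2), (3,3), each with probability 1/32.
E[min(X, Y) | max(X, Y) = 3] = (1 + 2 + 1 + 2 + 3) / 5 = 9/5.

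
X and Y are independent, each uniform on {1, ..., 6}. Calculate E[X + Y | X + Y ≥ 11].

P(X + Y ≥ 11) = 1/12.
Summing (X+Y)·P(x,y) over outcomes with X + Y ≥ 11 gives 17/18.
E[X + Y | X + Y ≥ 11] = (17/18) / (1/12) = 34/3.

34/3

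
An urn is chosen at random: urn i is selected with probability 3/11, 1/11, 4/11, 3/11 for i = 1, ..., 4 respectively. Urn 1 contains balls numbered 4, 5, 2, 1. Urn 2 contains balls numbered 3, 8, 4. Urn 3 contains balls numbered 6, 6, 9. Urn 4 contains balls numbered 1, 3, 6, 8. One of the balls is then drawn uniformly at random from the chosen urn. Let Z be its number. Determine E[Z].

111/22

E[Z | urn 1] = (4+5+2+1)/4 = 3.
E[Z | urn 2] = (3+8+4)/3 = 5.
E[Z | urn 3] = (6+6+9)/3 = 7.
E[Z | urn 4] = (1+3+6+8)/4 = 9/2.
E[Z] = (3/11)·(3) + (1/11)·(5) + (4/11)·(7) + (3/11)·(9/2) = 111/22.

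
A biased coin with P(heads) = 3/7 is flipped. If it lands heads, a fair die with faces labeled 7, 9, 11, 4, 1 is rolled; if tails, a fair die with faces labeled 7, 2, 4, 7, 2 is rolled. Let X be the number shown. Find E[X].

E[X | heads] = (7+9+11+4+1)/5 = 32/5.
E[X | tails] = (7+2+4+7+2)/5 = 22/5.
By the law of total expectation,
E[X] = (3/7)·(32/5) + (4/7)·(22/5) = 184/35.

184/35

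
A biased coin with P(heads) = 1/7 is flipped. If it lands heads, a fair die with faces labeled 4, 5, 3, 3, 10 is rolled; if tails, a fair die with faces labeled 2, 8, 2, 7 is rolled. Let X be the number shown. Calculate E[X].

67/14

E[X | heads] = (4+5+3+3+10)/5 = 5.
E[X | tails] = (2+8+2+7)/4 = 19/4.
By the law of total expectation,
E[X] = (1/7)·(5) + (6/7)·(19/4) = 67/14.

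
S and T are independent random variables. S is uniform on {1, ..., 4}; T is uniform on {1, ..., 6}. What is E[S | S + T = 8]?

Outcomes with S + T = 8: (2,6), (3,5), (4,4), each with probability 1/24.
E[S | S + T = 8] = (2 + 3 + 4) / 3 = 3.

3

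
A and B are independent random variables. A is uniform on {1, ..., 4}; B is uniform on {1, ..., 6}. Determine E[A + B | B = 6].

Outcomes with B = 6: (1,6), (2,6), (3,6), (4,6), each with probability 1/24.
E[A + B | B = 6] = (7 + 8 + 9 + 10) / 4 = 17/2.

17/2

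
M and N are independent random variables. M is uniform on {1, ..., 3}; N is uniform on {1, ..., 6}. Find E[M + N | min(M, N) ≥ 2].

13/2

Outcomes with min(M, N) ≥ 2: (2,2), (2,3), (2,4), (2,5), (2,6), (3,2), (3,3), (3,4), (3,5), (3,6), each with probability 1/18.
E[M + N | min(M, N) ≥ 2] = (4 + 5 + 6 + 7 + 8 + 5 + 6 + 7 + 8 + 9) / 10 = 13/2.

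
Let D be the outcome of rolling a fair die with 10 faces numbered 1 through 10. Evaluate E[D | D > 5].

8

Given D > 5, D is equally likely to be any of {6, 7, 8, 9, 10}.
E[D | D > 5] = (6 + 7 + 8 + 9 + 10) / 5 = 8.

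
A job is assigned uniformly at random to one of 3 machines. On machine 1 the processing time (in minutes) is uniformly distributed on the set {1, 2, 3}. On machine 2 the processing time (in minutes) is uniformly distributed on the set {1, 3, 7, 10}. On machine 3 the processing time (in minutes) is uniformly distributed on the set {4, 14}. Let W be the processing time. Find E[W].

E[W | machine 1] = (1+2+3)/3 = 2.
E[W | machine 2] = (1+3+7+10)/4 = 21/4.
E[W | machine 3] = (4+14)/2 = 9.
By the law of total expectation,
E[W] = (1/3)·(2) + (1/3)·(21/4) + (1/3)·(9) = 65/12.

65/12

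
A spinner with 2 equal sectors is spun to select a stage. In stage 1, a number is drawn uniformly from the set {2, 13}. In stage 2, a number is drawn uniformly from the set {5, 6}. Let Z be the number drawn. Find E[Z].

13/2

E[Z | stage 1] = (2+13)/2 = 15/2.
E[Z | stage 2] = (5+6)/2 = 11/2.
E[Z] = (1/2)·(15/2) + (1/2)·(11/2) = 13/2.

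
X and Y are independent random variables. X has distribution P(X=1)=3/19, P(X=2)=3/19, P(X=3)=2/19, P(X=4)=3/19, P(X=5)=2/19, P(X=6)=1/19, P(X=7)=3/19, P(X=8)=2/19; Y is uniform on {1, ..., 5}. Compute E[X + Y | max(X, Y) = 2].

10/3

P(max(X, Y) = 2) = 9/95.
Summing (X+Y)·P(x,y) over outcomes with max(X, Y) = 2 gives 6/19.
E[X + Y | max(X, Y) = 2] = (6/19) / (9/95) = 10/3.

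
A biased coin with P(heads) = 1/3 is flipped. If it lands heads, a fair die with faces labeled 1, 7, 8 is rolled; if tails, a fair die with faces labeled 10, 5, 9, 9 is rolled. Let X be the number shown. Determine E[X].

E[X | heads] = (1+7+8)/3 = 16/3.
E[X | tails] = (10+5+9+9)/4 = 33/4.
E[X] = (1/3)·(16/3) + (2/3)·(33/4) = 131/18.

131/18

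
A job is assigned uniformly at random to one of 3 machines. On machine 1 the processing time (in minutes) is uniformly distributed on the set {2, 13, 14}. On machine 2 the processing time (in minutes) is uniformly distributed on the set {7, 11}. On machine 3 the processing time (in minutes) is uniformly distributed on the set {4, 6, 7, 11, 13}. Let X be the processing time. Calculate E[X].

E[X | machine 1] = (2+13+14)/3 = 29/3.
E[X | machine 2] = (7+11)/2 = 9.
E[X | machine 3] = (4+6+7+11+13)/5 = 41/5.
By the law of total expectation,
E[X] = (1/3)·(29/3) + (1/3)·(9) + (1/3)·(41/5) = 403/45.

403/45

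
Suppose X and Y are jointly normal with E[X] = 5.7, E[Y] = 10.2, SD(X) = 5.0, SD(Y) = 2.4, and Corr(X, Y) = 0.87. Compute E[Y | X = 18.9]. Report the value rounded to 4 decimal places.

For a bivariate normal, E[Y | X=x] = μ_Y + ρ·(σ_Y/σ_X)·(x − μ_X).
E[Y | X=18.9] = 10.2 + (0.87)·(2.4/5.0)·(18.9 − (5.7)) = 10.2 + (0.4176)·(13.2) = 15.7123.

15.7123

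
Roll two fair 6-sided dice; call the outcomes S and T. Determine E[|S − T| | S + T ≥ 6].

P(S + T ≥ 6) = 13/18.
Summing |S−T|·P(x,y) over outcomes with S + T ≥ 6 gives 14/9.
E[|S − T| | S + T ≥ 6] = (14/9) / (13/18) = 28/13.

28/13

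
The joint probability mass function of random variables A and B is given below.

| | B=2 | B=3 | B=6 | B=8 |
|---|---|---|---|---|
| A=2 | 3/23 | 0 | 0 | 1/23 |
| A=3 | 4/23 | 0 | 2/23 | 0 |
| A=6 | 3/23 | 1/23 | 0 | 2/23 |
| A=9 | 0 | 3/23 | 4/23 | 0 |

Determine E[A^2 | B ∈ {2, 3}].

435/14

P(B ∈ {2, 3}) = 14/23.
Summing A^2·P(A=x,B=y) over the conditioning event gives 435/23.
E[A^2 | B ∈ {2, 3}] = (435/23) / (14/23) = 435/14.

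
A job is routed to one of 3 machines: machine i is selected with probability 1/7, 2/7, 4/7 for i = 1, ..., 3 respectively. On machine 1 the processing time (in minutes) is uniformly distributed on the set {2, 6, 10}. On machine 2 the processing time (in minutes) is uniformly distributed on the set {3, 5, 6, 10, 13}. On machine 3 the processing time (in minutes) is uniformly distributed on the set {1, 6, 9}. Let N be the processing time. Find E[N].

E[N | machine 1] = (2+6+10)/3 = 6.
E[N | machine 2] = (3+5+6+10+13)/5 = 37/5.
E[N | machine 3] = (1+6+9)/3 = 16/3.
By the law of total expectation,
E[N] = (1/7)·(6) + (2/7)·(37/5) + (4/7)·(16/3) = 632/105.

632/105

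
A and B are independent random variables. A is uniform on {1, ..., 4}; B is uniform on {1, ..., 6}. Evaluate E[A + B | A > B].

Outcomes with A > B: (2,1), (3,1), (3,2), (4,1), (4,2), (4,3), each with probability 1/24.
E[A + B | A > B] = (3 + 4 + 5 + 5 + 6 + 7) / 6 = 5.

5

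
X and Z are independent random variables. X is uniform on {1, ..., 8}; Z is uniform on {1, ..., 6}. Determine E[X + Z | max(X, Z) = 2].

P(max(X, Z) = 2) = 1/16.
Summing (X+Z)·P(x,y) over outcomes with max(X, Z) = 2 gives 5/24.
E[X + Z | max(X, Z) = 2] = (5/24) / (1/16) = 10/3.

10/3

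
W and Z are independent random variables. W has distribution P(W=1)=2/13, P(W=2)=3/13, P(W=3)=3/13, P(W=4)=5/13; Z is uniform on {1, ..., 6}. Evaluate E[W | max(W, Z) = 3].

P(max(W, Z) = 3) = 7/39.
Summing W·P(x,y) over outcomes with max(W, Z) = 3 gives 35/78.
E[W | max(W, Z) = 3] = (35/78) / (7/39) = 5/2.

5/2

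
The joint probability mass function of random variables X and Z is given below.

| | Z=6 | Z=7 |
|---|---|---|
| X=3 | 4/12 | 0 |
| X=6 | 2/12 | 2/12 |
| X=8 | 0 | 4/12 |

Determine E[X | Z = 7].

22/3

P(Z = 7) = 1/2.
Σ X·P over the event = 6·(2/12) + 8·(4/12) = 11/3.
E[X | Z = 7] = (11/3) / (1/2) = 22/3.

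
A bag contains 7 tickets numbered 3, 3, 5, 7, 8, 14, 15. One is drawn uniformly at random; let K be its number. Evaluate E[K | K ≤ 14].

20/3

P(K ≤ 14) = 6/7.
Σ over the event: 3·2/7 + 5·1/7 + 7·1/7 + 8·1/7 + 14·1/7 = 40/7.
E[K | K ≤ 14] = (40/7) / (6/7) = 20/3.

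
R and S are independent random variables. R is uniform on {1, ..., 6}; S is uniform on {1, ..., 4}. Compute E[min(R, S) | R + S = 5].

3/2

Outcomes with R + S = 5: (1,4), (2,3), (3,2), (4,1), each with probability 1/24.
E[min(R, S) | R + S = 5] = (1 + 2 + 2 + 1) / 4 = 3/2.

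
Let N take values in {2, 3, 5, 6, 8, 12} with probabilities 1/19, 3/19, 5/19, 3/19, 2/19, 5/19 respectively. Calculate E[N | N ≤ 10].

5

P(N ≤ 10) = 14/19.
Σ over the event: 2·1/19 + 3·3/19 + 5·5/19 + 6·3/19 + 8·2/19 = 70/19.
E[N | N ≤ 10] = (70/19) / (14/19) = 5.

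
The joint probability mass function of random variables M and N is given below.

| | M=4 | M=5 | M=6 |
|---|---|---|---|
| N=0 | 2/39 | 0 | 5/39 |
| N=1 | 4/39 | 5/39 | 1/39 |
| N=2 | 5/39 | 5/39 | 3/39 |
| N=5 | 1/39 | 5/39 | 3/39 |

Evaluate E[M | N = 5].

P(N = 5) = 3/13.
Σ M·P over the event = 4·(1/39) + 5·(5/39) + 6·(3/39) = 47/39.
E[M | N = 5] = (47/39) / (3/13) = 47/9.

47/9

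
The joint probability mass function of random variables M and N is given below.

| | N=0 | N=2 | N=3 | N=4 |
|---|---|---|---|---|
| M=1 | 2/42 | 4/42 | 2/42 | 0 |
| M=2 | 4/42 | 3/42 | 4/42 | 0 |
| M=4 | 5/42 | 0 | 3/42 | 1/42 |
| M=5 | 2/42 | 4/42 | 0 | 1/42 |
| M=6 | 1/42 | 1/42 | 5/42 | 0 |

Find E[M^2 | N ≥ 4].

41/2

P(N ≥ 4) = 1/21.
Summing M^2·P(M=x,N=y) over the conditioning event gives 41/42.
E[M^2 | N ≥ 4] = (41/42) / (1/21) = 41/2.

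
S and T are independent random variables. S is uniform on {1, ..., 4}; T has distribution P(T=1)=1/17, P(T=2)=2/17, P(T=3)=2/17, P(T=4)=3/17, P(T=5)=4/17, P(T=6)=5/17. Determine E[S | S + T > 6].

P(S + T > 6) = 10/17.
Summing S·P(x,y) over outcomes with S + T > 6 gives 115/68.
E[S | S + T > 6] = (115/68) / (10/17) = 23/8.

23/8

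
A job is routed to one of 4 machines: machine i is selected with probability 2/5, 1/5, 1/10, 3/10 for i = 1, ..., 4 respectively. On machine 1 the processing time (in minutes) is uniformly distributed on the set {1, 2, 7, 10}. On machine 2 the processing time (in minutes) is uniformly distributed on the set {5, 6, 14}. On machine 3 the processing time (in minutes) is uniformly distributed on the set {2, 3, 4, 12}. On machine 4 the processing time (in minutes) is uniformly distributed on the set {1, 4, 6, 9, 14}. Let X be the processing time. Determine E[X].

3739/600

E[X | machine 1] = (1+2+7+10)/4 = 5.
E[X | machine 2] = (5+6+14)/3 = 25/3.
E[X | machine 3] = (2+3+4+12)/4 = 21/4.
E[X | machine 4] = (1+4+6+9+14)/5 = 34/5.
By the law of total expectation,
E[X] = (2/5)·(5) + (1/5)·(25/3) + (1/10)·(21/4) + (3/10)·(34/5) = 3739/600.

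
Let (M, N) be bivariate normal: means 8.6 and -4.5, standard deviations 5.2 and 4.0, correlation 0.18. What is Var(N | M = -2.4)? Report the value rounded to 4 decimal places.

15.4816

The conditional variance in a bivariate normal is σ_N²(1 − ρ²), independent of x.
Var(N | M=-2.4) = (4.0)²·(1 − (0.18)²) = 16·0.9676 = 15.4816.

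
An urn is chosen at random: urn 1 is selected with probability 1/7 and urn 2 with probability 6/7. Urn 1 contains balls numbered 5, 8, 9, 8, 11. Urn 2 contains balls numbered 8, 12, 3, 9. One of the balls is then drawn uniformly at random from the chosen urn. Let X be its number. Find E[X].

E[X | urn 1] = (5+8+9+8+11)/5 = 41/5.
E[X | urn 2] = (8+12+3+9)/4 = 8.
E[X] = (1/7)·(41/5) + (6/7)·(8) = 281/35.

281/35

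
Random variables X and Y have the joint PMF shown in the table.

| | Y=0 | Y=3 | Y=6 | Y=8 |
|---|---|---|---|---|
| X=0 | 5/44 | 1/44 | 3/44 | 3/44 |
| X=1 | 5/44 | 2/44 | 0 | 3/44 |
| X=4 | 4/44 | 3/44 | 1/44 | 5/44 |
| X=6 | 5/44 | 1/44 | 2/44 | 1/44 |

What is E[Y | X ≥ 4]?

P(X ≥ 4) = 1/2.
Summing Y·P(X=x,Y=y) over the conditioning event gives 39/22.
E[Y | X ≥ 4] = (39/22) / (1/2) = 39/11.

39/11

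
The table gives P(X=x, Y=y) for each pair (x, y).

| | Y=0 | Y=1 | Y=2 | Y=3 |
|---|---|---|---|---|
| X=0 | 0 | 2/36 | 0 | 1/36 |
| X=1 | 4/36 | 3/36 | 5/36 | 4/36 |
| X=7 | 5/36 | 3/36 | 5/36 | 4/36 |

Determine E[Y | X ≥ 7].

25/17

P(X ≥ 7) = 17/36.
Summing Y·P(X=x,Y=y) over the conditioning event gives 25/36.
E[Y | X ≥ 7] = (25/36) / (17/36) = 25/17.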